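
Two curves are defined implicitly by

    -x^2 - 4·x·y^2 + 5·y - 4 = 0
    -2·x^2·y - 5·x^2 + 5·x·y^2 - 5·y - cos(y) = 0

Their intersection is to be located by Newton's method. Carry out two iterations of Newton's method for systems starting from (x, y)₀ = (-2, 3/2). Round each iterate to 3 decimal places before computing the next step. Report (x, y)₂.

(-0.236, 0.853)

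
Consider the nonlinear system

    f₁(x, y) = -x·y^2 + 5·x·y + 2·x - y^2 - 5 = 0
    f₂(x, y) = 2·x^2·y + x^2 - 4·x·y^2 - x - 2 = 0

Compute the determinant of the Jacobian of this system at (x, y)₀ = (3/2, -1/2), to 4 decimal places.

12.1250

J = [[-y^2 + 5·y + 2, -2·x·y + 5·x - 2·y], [4·x·y + 2·x - 4·y^2 - 1, 2·x^2 - 8·x·y]].
At the point, J = [[-0.7500, 10.0000], [-2.0000, 10.5000]].
det J = 12.1250.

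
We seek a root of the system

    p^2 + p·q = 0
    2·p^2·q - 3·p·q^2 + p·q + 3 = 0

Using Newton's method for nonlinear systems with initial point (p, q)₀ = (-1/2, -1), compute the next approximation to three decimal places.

(-0.500, 0.500)

At (-1/2, -1): F = (0.750, 4.500).
Jacobian J = [[2·p + q, p], [4·p·q - 3·q^2 + q, 2·p^2 - 6·p·q + p]].
At the point, J = [[-2.000, -0.500], [-2.000, -3.000]] (det J = 5.000).
Solving J·Δ = −F gives Δ = (0.000, 1.500).
Then the next iterate is (p, q)₁ = (-0.500, 0.500).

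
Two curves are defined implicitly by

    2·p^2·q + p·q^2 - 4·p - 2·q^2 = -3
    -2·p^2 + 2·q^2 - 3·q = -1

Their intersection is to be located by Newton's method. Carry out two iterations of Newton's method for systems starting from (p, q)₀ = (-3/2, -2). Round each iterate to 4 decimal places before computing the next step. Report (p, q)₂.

(-1.7403, -1.0110)

At (-3/2, -2): F = (-14.0000, 10.5000).
Jacobian J = [[4·p·q + q^2 - 4, 2·p^2 + 2·p·q - 4·q], [-4·p, 4·q - 3]].
At the point, J = [[12.0000, 18.5000], [6.0000, -11.0000]] (det J = -243.0000).
Solving J·Δ = −F gives Δ = (-0.1656, 0.8642).
Then the next iterate is (p, q)₁ = (-1.6656, -1.1358).
Round to (-1.6656, -1.1358) and repeat: F = (-1.368302, 1.439037), J = [[4.857196, 13.875224], [6.6624, -7.5432]].
Δ = (-0.0747, 0.1248), so (p, q)₂ = (-1.7403, -1.0110).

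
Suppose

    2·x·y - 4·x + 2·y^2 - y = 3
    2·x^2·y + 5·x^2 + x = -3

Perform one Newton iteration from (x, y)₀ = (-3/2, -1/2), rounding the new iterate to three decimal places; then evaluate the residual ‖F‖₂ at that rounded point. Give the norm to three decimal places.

3.576

At (-3/2, -1/2): F = (5.500, 10.500).
Jacobian J = [[2·y - 4, 2·x + 4·y - 1], [4·x·y + 10·x + 1, 2·x^2]].
At the point, J = [[-5.000, -6.000], [-11.000, 4.500]] (det J = -88.500).
Solving J·Δ = −F gives Δ = (0.992, 0.090).
Then the next iterate is (x, y)₁ = (-0.508, -0.410).
Re-evaluating at (-0.508, -0.410): F = (0.19476, 3.57071), so ‖F‖₂ = 3.576.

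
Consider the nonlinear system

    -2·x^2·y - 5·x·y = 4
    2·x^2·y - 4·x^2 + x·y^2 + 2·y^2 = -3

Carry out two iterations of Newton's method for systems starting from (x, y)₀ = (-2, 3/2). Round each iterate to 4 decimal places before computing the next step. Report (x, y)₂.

(-1.2263, 0.9629)

At (-2, 3/2): F = (-1.0000, -1.0000).
Jacobian J = [[-4·x·y - 5·y, -2·x^2 - 5·x], [4·x·y - 8·x + y^2, 2·x^2 + 2·x·y + 4·y]].
At the point, J = [[4.5000, 2.0000], [6.2500, 8.0000]] (det J = 23.5000).
Solving J·Δ = −F gives Δ = (0.2553, -0.0745).
Then the next iterate is (x, y)₁ = (-1.7447, 1.4255).
Round to (-1.7447, 1.4255) and repeat: F = (-0.243032, 0.021252), J = [[2.820779, 2.635544], [6.041371, 6.815816]].
Δ = (0.5184, -0.4626), so (x, y)₂ = (-1.2263, 0.9629).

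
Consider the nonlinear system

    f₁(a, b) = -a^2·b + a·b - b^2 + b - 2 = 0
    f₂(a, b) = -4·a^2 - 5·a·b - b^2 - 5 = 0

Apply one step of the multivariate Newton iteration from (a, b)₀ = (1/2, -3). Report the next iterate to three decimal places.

At (1/2, -3): F = (-14.750, -7.500).
Jacobian J = [[-2·a·b + b, -a^2 + a - 2·b + 1], [-8·a - 5·b, -5·a - 2·b]].
At the point, J = [[0.000, 7.250], [11.000, 3.500]] (det J = -79.750).
Solving J·Δ = −F gives Δ = (0.034, 2.034).
Then the next iterate is (a, b)₁ = (0.534, -0.966).

(0.534, -0.966)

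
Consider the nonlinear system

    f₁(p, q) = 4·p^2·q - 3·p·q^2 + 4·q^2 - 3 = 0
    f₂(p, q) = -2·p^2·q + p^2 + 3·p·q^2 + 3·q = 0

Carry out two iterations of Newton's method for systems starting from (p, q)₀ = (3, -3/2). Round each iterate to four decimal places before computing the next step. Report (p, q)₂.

(-0.4783, -2.3043)

At (3, -3/2): F = (-68.2500, 51.7500).
Jacobian J = [[8·p·q - 3·q^2, 4·p^2 - 6·p·q + 8·q], [-4·p·q + 2·p + 3·q^2, -2·p^2 + 6·p·q + 3]].
At the point, J = [[-42.7500, 51.0000], [30.7500, -42.0000]] (det J = 227.2500).
Solving J·Δ = −F gives Δ = (-1.0000, 0.5000).
Then the next iterate is (p, q)₁ = (2.0000, -1.0000).
Round to (2.0000, -1.0000) and repeat: F = (-21.0000, 15.0000), J = [[-19.0000, 20.0000], [15.0000, -17.0000]].
Δ = (-2.4783, -1.3043), so (p, q)₂ = (-0.4783, -2.3043).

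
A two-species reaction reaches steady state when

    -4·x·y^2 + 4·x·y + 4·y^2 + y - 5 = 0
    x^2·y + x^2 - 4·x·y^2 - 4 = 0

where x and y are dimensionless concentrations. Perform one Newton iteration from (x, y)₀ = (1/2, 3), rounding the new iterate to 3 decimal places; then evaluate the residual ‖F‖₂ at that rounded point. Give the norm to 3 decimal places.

7.768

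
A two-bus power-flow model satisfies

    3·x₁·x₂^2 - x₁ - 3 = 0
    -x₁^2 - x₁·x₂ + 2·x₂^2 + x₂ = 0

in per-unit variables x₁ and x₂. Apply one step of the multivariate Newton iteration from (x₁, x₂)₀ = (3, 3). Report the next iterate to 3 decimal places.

At (3, 3): F = (75.000, 3.000).
Jacobian J = [[3·x₂^2 - 1, 6·x₁·x₂], [-2·x₁ - x₂, -x₁ + 4·x₂ + 1]].
At the point, J = [[26.000, 54.000], [-9.000, 10.000]] (det J = 746.000).
Solving J·Δ = −F gives Δ = (-0.788, -1.009).
Then the next iterate is (x₁, x₂)₁ = (2.212, 1.991).

(2.212, 1.991)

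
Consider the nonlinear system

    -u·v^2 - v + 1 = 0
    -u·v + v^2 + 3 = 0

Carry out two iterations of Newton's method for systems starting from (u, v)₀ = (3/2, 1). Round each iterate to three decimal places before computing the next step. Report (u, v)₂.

(15.401, 0.502)

At (3/2, 1): F = (-1.500, 2.500).
Jacobian J = [[-v^2, -2·u·v - 1], [-v, -u + 2·v]].
At the point, J = [[-1.000, -4.000], [-1.000, 0.500]] (det J = -4.500).
Solving J·Δ = −F gives Δ = (2.056, -0.889).
Then the next iterate is (u, v)₁ = (3.556, 0.111).
Round to (3.556, 0.111) and repeat: F = (0.84519, 2.61761), J = [[-0.01232, -1.78943], [-0.111, -3.334]].
Δ = (11.845, 0.391), so (u, v)₂ = (15.401, 0.502).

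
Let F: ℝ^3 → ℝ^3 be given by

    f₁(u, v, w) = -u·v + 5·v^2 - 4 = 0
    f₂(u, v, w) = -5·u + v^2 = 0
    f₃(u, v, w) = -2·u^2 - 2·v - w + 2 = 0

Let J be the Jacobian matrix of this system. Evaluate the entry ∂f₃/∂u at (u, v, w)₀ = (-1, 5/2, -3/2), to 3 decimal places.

4.000

∂f₃/∂u = -4·u.
At (-1, 5/2, -3/2) this is 4.000.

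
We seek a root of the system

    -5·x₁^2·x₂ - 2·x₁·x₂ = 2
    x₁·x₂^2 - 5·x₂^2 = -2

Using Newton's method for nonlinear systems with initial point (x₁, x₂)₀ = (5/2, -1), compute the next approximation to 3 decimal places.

At (5/2, -1): F = (34.250, -0.500).
Jacobian J = [[-10·x₁·x₂ - 2·x₂, -5·x₁^2 - 2·x₁], [x₂^2, 2·x₁·x₂ - 10·x₂]].
At the point, J = [[27.000, -36.250], [1.000, 5.000]] (det J = 171.250).
Solving J·Δ = −F gives Δ = (-0.894, 0.279).
Then the next iterate is (x₁, x₂)₁ = (1.606, -0.721).

(1.606, -0.721)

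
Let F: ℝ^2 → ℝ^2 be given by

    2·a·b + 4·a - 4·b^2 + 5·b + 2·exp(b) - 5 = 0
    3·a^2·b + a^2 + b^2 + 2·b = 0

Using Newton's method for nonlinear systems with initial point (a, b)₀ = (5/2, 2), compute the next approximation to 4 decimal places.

(3.7289, -1.8288)

At (5/2, 2): F = (23.778112, 51.7500).
Jacobian J = [[2·b + 4, 2·a - 8·b + 2·exp(b) + 5], [6·a·b + 2·a, 3·a^2 + 2·b + 2]].
At the point, J = [[8.0000, 8.778112], [35.0000, 24.7500]] (det J = -109.233927).
Solving J·Δ = −F gives Δ = (1.2289, -3.8288).
Then the next iterate is (a, b)₁ = (3.7289, -1.8288).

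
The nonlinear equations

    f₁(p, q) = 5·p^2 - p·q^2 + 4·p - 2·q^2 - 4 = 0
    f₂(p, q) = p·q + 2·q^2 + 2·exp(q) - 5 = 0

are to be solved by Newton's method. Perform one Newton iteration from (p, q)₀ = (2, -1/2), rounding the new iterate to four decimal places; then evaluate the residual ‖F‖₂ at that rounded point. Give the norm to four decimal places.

34.5065

At (2, -1/2): F = (23.0000, -4.286939).
Jacobian J = [[10·p - q^2 + 4, -2·p·q - 4·q], [q, p + 4·q + 2·exp(q)]].
At the point, J = [[23.7500, 4.0000], [-0.5000, 1.213061]] (det J = 30.810206).
Solving J·Δ = −F gives Δ = (-1.4621, 2.9313).
Then the next iterate is (p, q)₁ = (0.5379, 2.4313).
Re-evaluating at (0.5379, 2.4313): F = (-15.403802, 30.877552), so ‖F‖₂ = 34.5065.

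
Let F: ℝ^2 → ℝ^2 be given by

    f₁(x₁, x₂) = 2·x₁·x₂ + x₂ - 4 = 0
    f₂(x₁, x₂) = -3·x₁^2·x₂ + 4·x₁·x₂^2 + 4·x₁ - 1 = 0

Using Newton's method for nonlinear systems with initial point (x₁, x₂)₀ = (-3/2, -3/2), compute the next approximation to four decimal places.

(-2.4209, -0.6187)

At (-3/2, -3/2): F = (-1.0000, -10.3750).
Jacobian J = [[2·x₂, 2·x₁ + 1], [-6·x₁·x₂ + 4·x₂^2 + 4, -3·x₁^2 + 8·x₁·x₂]].
At the point, J = [[-3.0000, -2.0000], [-0.5000, 11.2500]] (det J = -34.7500).
Solving J·Δ = −F gives Δ = (-0.9209, 0.8813).
Then the next iterate is (x₁, x₂)₁ = (-2.4209, -0.6187).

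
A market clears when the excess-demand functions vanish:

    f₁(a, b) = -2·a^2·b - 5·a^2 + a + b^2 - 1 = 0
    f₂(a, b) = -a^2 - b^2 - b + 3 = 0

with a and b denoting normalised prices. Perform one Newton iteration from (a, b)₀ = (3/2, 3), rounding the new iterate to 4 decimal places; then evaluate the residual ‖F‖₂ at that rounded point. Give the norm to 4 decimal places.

At (3/2, 3): F = (-15.2500, -11.2500).
Jacobian J = [[-4·a·b - 10·a + 1, -2·a^2 + 2·b], [-2·a, -2·b - 1]].
At the point, J = [[-32.0000, 1.5000], [-3.0000, -7.0000]] (det J = 228.5000).
Solving J·Δ = −F gives Δ = (-0.5410, -1.3753).
Then the next iterate is (a, b)₁ = (0.9590, 1.6247).
Re-evaluating at (0.9590, 1.6247): F = (-4.988166, -2.184031), so ‖F‖₂ = 5.4453.

5.4453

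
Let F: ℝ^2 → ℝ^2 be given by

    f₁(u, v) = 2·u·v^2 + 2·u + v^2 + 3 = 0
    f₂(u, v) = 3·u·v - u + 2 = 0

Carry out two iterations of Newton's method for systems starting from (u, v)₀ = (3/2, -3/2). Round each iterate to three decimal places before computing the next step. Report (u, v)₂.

(-5.124, -3.621)

At (3/2, -3/2): F = (15.000, -6.250).
Jacobian J = [[2·v^2 + 2, 4·u·v + 2·v], [3·v - 1, 3·u]].
At the point, J = [[6.500, -12.000], [-5.500, 4.500]] (det J = -36.750).
Solving J·Δ = −F gives Δ = (-0.204, 1.139).
Then the next iterate is (u, v)₁ = (1.296, -0.361).
Round to (1.296, -0.361) and repeat: F = (6.06011, -0.69957), J = [[2.26064, -2.59342], [-2.083, 3.888]].
Δ = (-6.420, -3.260), so (u, v)₂ = (-5.124, -3.621).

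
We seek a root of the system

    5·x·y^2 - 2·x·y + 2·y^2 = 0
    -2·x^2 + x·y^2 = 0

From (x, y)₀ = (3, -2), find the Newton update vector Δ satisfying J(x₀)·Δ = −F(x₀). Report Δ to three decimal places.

At (3, -2): F = (80.000, -6.000).
Jacobian J = [[5·y^2 - 2·y, 10·x·y - 2·x + 4·y], [-4·x + y^2, 2·x·y]].
At the point, J = [[24.000, -74.000], [-8.000, -12.000]] (det J = -880.000).
Solving J·Δ = −F gives Δ = (-1.595, 0.564).

(-1.595, 0.564)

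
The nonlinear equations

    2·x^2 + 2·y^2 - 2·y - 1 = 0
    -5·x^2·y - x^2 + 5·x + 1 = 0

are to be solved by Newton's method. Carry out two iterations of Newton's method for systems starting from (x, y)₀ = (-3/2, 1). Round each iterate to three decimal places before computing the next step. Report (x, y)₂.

At (-3/2, 1): F = (3.500, -20.000).
Jacobian J = [[4·x, 4·y - 2], [-10·x·y - 2·x + 5, -5·x^2]].
At the point, J = [[-6.000, 2.000], [23.000, -11.250]] (det J = 21.500).
Solving J·Δ = −F gives Δ = (-0.029, -1.837).
Then the next iterate is (x, y)₁ = (-1.529, -0.837).
Round to (-1.529, -0.837) and repeat: F = (6.75082, 0.80102), J = [[-6.116, -5.348], [-4.73973, -11.68920]].
Δ = (1.617, -0.587), so (x, y)₂ = (0.088, -1.424).

(0.088, -1.424)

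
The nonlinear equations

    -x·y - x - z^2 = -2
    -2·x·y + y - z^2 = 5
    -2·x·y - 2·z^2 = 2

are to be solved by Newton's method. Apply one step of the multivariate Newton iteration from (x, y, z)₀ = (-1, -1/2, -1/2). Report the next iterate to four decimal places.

(3.0000, 1.0000, -2.2500)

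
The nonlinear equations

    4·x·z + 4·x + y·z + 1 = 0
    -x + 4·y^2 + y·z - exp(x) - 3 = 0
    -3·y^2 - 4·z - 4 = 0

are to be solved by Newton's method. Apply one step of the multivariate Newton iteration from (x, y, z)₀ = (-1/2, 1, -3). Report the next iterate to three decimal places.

(-0.456, 1.265, -2.147)

At (-1/2, 1, -3): F = (2.000, -2.10653, 5.000).
Jacobian J = [[4·z + 4, z, 4·x + y], [-exp(x) - 1, 8·y + z, y], [0, -6·y, -4]].
At the point, J = [[-8.000, -3.000, -1.000], [-1.60653, 5.000, 1.000], [0.000, -6.000, -4.000]] (det J = 121.63918).
Solving J·Δ = −F gives Δ = (0.044, 0.265, 0.853).
Then the next iterate is (x, y, z)₁ = (-0.456, 1.265, -2.147).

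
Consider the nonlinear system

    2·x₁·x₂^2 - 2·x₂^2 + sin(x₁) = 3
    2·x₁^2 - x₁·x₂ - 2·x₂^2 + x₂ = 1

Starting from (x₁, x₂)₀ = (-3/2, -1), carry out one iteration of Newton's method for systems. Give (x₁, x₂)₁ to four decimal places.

(-0.7360, -0.2585)

At (-3/2, -1): F = (-8.997495, -1.0000).
Jacobian J = [[2·x₂^2 + cos(x₁), 4·x₁·x₂ - 4·x₂], [4·x₁ - x₂, -x₁ - 4·x₂ + 1]].
At the point, J = [[2.070737, 10.0000], [-5.0000, 6.5000]] (det J = 63.459792).
Solving J·Δ = −F gives Δ = (0.7640, 0.7415).
Then the next iterate is (x₁, x₂)₁ = (-0.7360, -0.2585).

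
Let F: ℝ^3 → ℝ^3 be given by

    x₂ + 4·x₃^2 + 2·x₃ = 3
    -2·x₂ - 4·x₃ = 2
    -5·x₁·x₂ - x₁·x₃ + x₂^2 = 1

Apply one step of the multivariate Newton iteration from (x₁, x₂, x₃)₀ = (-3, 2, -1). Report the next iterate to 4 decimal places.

At (-3, 2, -1): F = (1.0000, -2.0000, 30.0000).
Jacobian J = [[0, 1, 8·x₃ + 2], [0, -2, -4], [-5·x₂ - x₃, -5·x₁ + 2·x₂, -x₁]].
At the point, J = [[0.0000, 1.0000, -6.0000], [0.0000, -2.0000, -4.0000], [-9.0000, 19.0000, 3.0000]] (det J = 144.0000).
Solving J·Δ = −F gives Δ = (1.2222, -1.0000, 0.0000).
Then the next iterate is (x₁, x₂, x₃)₁ = (-1.7778, 1.0000, -1.0000).

(-1.7778, 1.0000, -1.0000)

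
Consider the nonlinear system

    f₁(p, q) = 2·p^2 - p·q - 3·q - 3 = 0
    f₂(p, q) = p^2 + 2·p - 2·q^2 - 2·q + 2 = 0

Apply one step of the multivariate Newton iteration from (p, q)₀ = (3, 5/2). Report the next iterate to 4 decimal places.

(2.9545, 2.4280)

At (3, 5/2): F = (0.0000, -0.5000).
Jacobian J = [[4·p - q, -p - 3], [2·p + 2, -4·q - 2]].
At the point, J = [[9.5000, -6.0000], [8.0000, -12.0000]] (det J = -66.0000).
Solving J·Δ = −F gives Δ = (-0.0455, -0.0720).
Then the next iterate is (p, q)₁ = (2.9545, 2.4280).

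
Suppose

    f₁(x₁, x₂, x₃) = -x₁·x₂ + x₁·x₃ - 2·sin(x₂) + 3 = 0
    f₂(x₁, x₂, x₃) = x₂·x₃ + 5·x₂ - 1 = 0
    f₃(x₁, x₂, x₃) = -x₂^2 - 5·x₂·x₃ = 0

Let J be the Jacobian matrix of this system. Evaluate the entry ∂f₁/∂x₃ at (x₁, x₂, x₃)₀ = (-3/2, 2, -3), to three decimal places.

-1.500

∂f₁/∂x₃ = x₁.
At (-3/2, 2, -3) this is -1.500.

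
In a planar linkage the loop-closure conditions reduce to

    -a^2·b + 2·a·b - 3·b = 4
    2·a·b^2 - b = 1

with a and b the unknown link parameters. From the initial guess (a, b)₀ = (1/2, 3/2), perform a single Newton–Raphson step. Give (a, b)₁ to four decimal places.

At (1/2, 3/2): F = (-7.3750, -0.2500).
Jacobian J = [[-2·a·b + 2·b, -a^2 + 2·a - 3], [2·b^2, 4·a·b - 1]].
At the point, J = [[1.5000, -2.2500], [4.5000, 2.0000]] (det J = 13.1250).
Solving J·Δ = −F gives Δ = (1.1667, -2.5000).
Then the next iterate is (a, b)₁ = (1.6667, -1.0000).

(1.6667, -1.0000)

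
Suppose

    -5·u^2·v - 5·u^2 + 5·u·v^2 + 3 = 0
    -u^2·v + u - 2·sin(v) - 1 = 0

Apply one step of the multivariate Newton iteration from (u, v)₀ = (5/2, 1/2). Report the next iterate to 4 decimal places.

At (5/2, 1/2): F = (-40.7500, -2.583851).
Jacobian J = [[-10·u·v - 10·u + 5·v^2, -5·u^2 + 10·u·v], [-2·u·v + 1, -u^2 - 2·cos(v)]].
At the point, J = [[-36.2500, -18.7500], [-1.5000, -8.005165]] (det J = 262.062236).
Solving J·Δ = −F gives Δ = (-1.0599, -0.1242).
Then the next iterate is (u, v)₁ = (1.4401, 0.3758).

(1.4401, 0.3758)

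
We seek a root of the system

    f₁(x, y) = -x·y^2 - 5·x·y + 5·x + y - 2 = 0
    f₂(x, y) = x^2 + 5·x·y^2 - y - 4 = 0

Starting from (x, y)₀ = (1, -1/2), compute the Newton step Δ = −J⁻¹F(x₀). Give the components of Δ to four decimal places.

(-0.9556, -0.7259)

At (1, -1/2): F = (4.7500, -1.2500).
Jacobian J = [[-y^2 - 5·y + 5, -2·x·y - 5·x + 1], [2·x + 5·y^2, 10·x·y - 1]].
At the point, J = [[7.2500, -3.0000], [3.2500, -6.0000]] (det J = -33.7500).
Solving J·Δ = −F gives Δ = (-0.9556, -0.7259).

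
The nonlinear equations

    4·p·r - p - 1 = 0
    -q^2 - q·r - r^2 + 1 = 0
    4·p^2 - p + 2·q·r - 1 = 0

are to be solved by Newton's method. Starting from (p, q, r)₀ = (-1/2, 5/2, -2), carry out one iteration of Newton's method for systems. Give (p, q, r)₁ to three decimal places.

(-0.423, 1.786, -0.595)

At (-1/2, 5/2, -2): F = (3.500, -4.250, -9.500).
Jacobian J = [[4·r - 1, 0, 4·p], [0, -2·q - r, -q - 2·r], [8·p - 1, 2·r, 2·q]].
At the point, J = [[-9.000, 0.000, -2.000], [0.000, -3.000, 1.500], [-5.000, -4.000, 5.000]] (det J = 111.000).
Solving J·Δ = −F gives Δ = (0.077, -0.714, 1.405).
Then the next iterate is (p, q, r)₁ = (-0.423, 1.786, -0.595).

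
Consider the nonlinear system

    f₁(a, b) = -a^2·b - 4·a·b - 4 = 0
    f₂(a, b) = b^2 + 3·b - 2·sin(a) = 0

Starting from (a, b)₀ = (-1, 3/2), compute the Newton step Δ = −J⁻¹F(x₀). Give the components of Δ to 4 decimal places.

At (-1, 3/2): F = (0.5000, 8.432942).
Jacobian J = [[-2·a·b - 4·b, -a^2 - 4·a], [-2·cos(a), 2·b + 3]].
At the point, J = [[-3.0000, 3.0000], [-1.080605, 6.0000]] (det J = -14.758186).
Solving J·Δ = −F gives Δ = (-1.5109, -1.6776).

(-1.5109, -1.6776)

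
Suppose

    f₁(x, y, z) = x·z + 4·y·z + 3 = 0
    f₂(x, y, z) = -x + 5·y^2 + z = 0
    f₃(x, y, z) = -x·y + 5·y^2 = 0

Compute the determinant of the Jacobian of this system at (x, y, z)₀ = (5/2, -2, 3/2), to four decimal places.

-298.0000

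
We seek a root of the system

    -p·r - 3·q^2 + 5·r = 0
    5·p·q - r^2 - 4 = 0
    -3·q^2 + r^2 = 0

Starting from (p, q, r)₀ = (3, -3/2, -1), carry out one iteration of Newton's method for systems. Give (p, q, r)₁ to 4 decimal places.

(1.4245, -0.6069, 0.1439)

At (3, -3/2, -1): F = (-8.7500, -27.5000, -5.7500).
Jacobian J = [[-r, -6·q, -p + 5], [5·q, 5·p, -2·r], [0, -6·q, 2·r]].
At the point, J = [[1.0000, 9.0000, 2.0000], [-7.5000, 15.0000, 2.0000], [0.0000, 9.0000, -2.0000]] (det J = -318.0000).
Solving J·Δ = −F gives Δ = (-1.5755, 0.8931, 1.1439).
Then the next iterate is (p, q, r)₁ = (1.4245, -0.6069, 0.1439).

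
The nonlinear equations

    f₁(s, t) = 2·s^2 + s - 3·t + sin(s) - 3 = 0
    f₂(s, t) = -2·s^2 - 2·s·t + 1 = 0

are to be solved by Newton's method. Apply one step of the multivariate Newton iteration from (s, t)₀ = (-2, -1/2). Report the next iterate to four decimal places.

At (-2, -1/2): F = (3.590703, -9.0000).
Jacobian J = [[4·s + cos(s) + 1, -3], [-4·s - 2·t, -2·s]].
At the point, J = [[-7.416147, -3.0000], [9.0000, 4.0000]] (det J = -2.664587).
Solving J·Δ = −F gives Δ = (-4.7426, 12.9209).
Then the next iterate is (s, t)₁ = (-6.7426, 12.4209).

(-6.7426, 12.4209)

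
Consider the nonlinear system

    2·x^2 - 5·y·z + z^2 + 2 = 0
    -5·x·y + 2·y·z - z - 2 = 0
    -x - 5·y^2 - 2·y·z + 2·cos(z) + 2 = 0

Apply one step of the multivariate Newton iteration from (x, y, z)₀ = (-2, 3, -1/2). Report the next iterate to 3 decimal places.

(-0.982, 1.647, -0.111)

At (-2, 3, -1/2): F = (17.750, 25.500, -36.24483).
Jacobian J = [[4·x, -5·z, -5·y + 2·z], [-5·y, -5·x + 2·z, 2·y - 1], [-1, -10·y - 2·z, -2·y - 2·sin(z)]].
At the point, J = [[-8.000, 2.500, -16.000], [-15.000, 9.000, 5.000], [-1.000, -29.000, -5.04115]] (det J = -8102.58036).
Solving J·Δ = −F gives Δ = (1.018, -1.353, 0.389).
Then the next iterate is (x, y, z)₁ = (-0.982, 1.647, -0.111).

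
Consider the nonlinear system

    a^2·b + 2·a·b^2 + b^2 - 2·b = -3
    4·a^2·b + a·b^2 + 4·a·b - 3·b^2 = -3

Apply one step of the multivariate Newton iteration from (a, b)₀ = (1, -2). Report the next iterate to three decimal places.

At (1, -2): F = (17.000, -21.000).
Jacobian J = [[2·a·b + 2·b^2, a^2 + 4·a·b + 2·b - 2], [8·a·b + b^2 + 4·b, 4·a^2 + 2·a·b + 4·a - 6·b]].
At the point, J = [[4.000, -13.000], [-20.000, 16.000]] (det J = -196.000).
Solving J·Δ = −F gives Δ = (-0.005, 1.306).
Then the next iterate is (a, b)₁ = (0.995, -0.694).

(0.995, -0.694)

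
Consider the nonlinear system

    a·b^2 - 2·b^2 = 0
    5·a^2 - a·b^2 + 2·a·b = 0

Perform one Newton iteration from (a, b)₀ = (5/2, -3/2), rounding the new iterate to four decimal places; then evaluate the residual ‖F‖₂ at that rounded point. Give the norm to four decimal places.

At (5/2, -3/2): F = (1.1250, 18.1250).
Jacobian J = [[b^2, 2·a·b - 4·b], [10·a - b^2 + 2·b, -2·a·b + 2·a]].
At the point, J = [[2.2500, -1.5000], [19.7500, 12.5000]] (det J = 57.7500).
Solving J·Δ = −F gives Δ = (-0.7143, -0.3214).
Then the next iterate is (a, b)₁ = (1.7857, -1.8214).
Re-evaluating at (1.7857, -1.8214): F = (-0.710940, 3.514618), so ‖F‖₂ = 3.5858.

3.5858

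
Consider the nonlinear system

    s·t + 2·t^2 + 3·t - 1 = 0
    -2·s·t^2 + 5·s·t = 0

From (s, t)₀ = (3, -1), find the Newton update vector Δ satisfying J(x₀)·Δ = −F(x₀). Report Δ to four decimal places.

(-7.1538, -1.0769)

At (3, -1): F = (-5.0000, -21.0000).
Jacobian J = [[t, s + 4·t + 3], [-2·t^2 + 5·t, -4·s·t + 5·s]].
At the point, J = [[-1.0000, 2.0000], [-7.0000, 27.0000]] (det J = -13.0000).
Solving J·Δ = −F gives Δ = (-7.1538, -1.0769).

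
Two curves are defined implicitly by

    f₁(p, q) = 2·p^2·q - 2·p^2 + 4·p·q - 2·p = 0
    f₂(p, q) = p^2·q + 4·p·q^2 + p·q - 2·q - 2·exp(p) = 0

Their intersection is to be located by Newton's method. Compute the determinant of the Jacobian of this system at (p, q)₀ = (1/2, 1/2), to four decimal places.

2.4936

J = [[4·p·q - 4·p + 4·q - 2, 2·p^2 + 4·p], [2·p·q + 4·q^2 + q - 2·exp(p), p^2 + 8·p·q + p - 2]].
At the point, J = [[-1.0000, 2.5000], [-1.297443, 0.7500]].
det J = 2.4936.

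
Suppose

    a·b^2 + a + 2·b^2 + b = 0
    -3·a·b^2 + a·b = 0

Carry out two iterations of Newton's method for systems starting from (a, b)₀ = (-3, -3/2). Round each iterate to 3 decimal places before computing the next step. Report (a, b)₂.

At (-3, -3/2): F = (-6.750, 24.750).
Jacobian J = [[b^2 + 1, 2·a·b + 4·b + 1], [-3·b^2 + b, -6·a·b + a]].
At the point, J = [[3.250, 4.000], [-8.250, -30.000]] (det J = -64.500).
Solving J·Δ = −F gives Δ = (1.605, 0.384).
Then the next iterate is (a, b)₁ = (-1.395, -1.116).
Round to (-1.395, -1.116) and repeat: F = (-1.75750, 6.76905), J = [[2.24546, -0.35036], [-4.85237, -10.73592]].
Δ = (0.823, 0.259), so (a, b)₂ = (-0.572, -0.857).

(-0.572, -0.857)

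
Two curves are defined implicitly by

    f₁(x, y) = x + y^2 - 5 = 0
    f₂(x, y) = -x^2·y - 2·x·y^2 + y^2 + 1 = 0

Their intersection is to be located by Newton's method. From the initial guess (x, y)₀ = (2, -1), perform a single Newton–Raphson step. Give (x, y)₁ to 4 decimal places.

(2.0000, -2.0000)

At (2, -1): F = (-2.0000, 2.0000).
Jacobian J = [[1, 2·y], [-2·x·y - 2·y^2, -x^2 - 4·x·y + 2·y]].
At the point, J = [[1.0000, -2.0000], [2.0000, 2.0000]] (det J = 6.0000).
Solving J·Δ = −F gives Δ = (0.0000, -1.0000).
Then the next iterate is (x, y)₁ = (2.0000, -2.0000).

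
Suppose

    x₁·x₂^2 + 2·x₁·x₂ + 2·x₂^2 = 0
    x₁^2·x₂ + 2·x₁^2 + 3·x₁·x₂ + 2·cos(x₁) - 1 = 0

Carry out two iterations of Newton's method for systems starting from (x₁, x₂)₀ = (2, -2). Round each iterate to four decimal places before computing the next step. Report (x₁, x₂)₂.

(0.7374, -0.8544)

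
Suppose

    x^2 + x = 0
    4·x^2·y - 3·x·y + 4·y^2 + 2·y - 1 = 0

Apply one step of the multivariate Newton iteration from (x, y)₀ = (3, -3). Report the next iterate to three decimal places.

At (3, -3): F = (12.000, -52.000).
Jacobian J = [[2·x + 1, 0], [8·x·y - 3·y, 4·x^2 - 3·x + 8·y + 2]].
At the point, J = [[7.000, 0.000], [-63.000, 5.000]] (det J = 35.000).
Solving J·Δ = −F gives Δ = (-1.714, -11.200).
Then the next iterate is (x, y)₁ = (1.286, -14.200).

(1.286, -14.200)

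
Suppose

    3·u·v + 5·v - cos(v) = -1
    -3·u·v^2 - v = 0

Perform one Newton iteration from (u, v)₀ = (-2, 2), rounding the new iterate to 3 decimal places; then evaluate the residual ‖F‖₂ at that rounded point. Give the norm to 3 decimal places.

At (-2, 2): F = (-0.58385, 22.000).
Jacobian J = [[3·v, 3·u + sin(v) + 5], [-3·v^2, -6·u·v - 1]].
At the point, J = [[6.000, -0.09070], [-12.000, 23.000]] (det J = 136.91157).
Solving J·Δ = −F gives Δ = (0.084, -0.913).
Then the next iterate is (u, v)₁ = (-1.916, 1.087).
Re-evaluating at (-1.916, 1.087): F = (-0.27822, 5.70466), so ‖F‖₂ = 5.711.

5.711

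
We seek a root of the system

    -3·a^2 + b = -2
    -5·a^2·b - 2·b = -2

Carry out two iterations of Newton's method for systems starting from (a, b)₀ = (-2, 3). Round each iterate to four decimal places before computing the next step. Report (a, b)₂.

At (-2, 3): F = (-7.0000, -64.0000).
Jacobian J = [[-6·a, 1], [-10·a·b, -5·a^2 - 2]].
At the point, J = [[12.0000, 1.0000], [60.0000, -22.0000]] (det J = -324.0000).
Solving J·Δ = −F gives Δ = (0.6728, -1.0741).
Then the next iterate is (a, b)₁ = (-1.3272, 1.9259).
Round to (-1.3272, 1.9259) and repeat: F = (-1.358480, -18.813778), J = [[7.9632, 1.0000], [25.560545, -10.807299]].
Δ = (0.3001, -1.0311), so (a, b)₂ = (-1.0271, 0.8948).

(-1.0271, 0.8948)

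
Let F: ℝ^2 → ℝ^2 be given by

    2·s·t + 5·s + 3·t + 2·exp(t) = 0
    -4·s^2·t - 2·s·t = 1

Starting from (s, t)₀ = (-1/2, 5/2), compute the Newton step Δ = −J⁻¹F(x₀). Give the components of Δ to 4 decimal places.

At (-1/2, 5/2): F = (26.864988, -1.0000).
Jacobian J = [[2·t + 5, 2·s + 2·exp(t) + 3], [-8·s·t - 2·t, -4·s^2 - 2·s]].
At the point, J = [[10.0000, 26.364988], [5.0000, 0.0000]] (det J = -131.824940).
Solving J·Δ = −F gives Δ = (0.2000, -1.0948).

(0.2000, -1.0948)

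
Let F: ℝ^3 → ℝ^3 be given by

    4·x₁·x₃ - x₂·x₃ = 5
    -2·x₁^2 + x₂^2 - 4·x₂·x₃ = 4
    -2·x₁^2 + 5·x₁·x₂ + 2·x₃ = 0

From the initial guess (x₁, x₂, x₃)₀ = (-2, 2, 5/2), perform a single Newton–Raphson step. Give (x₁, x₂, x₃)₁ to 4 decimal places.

(-1.0750, 1.0000, 0.6750)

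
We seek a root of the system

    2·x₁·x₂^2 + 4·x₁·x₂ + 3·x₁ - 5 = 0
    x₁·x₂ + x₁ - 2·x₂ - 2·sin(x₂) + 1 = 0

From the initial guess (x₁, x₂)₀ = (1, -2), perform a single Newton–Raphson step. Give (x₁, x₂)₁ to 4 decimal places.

At (1, -2): F = (-2.0000, 5.818595).
Jacobian J = [[2·x₂^2 + 4·x₂ + 3, 4·x₁·x₂ + 4·x₁], [x₂ + 1, x₁ - 2·cos(x₂) - 2]].
At the point, J = [[3.0000, -4.0000], [-1.0000, -0.167706]] (det J = -4.503119).
Solving J·Δ = −F gives Δ = (5.2430, 3.4322).
Then the next iterate is (x₁, x₂)₁ = (6.2430, 1.4322).

(6.2430, 1.4322)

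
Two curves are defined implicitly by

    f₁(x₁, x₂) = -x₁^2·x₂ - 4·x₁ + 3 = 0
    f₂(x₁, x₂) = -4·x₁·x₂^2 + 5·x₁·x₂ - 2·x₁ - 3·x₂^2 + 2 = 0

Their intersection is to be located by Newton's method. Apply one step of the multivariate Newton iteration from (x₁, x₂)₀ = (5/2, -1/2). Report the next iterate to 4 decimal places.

(0.0637, -0.5353)

At (5/2, -1/2): F = (-3.8750, -12.5000).
Jacobian J = [[-2·x₁·x₂ - 4, -x₁^2], [-4·x₂^2 + 5·x₂ - 2, -8·x₁·x₂ + 5·x₁ - 6·x₂]].
At the point, J = [[-1.5000, -6.2500], [-5.5000, 25.5000]] (det J = -72.6250).
Solving J·Δ = −F gives Δ = (-2.4363, -0.0353).
Then the next iterate is (x₁, x₂)₁ = (0.0637, -0.5353).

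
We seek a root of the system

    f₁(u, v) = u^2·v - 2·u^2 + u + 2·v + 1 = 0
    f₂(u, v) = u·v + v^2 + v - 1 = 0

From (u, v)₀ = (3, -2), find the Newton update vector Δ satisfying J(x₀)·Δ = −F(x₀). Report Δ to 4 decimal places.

At (3, -2): F = (-36.0000, -5.0000).
Jacobian J = [[2·u·v - 4·u + 1, u^2 + 2], [v, u + 2·v + 1]].
At the point, J = [[-23.0000, 11.0000], [-2.0000, 0.0000]] (det J = 22.0000).
Solving J·Δ = −F gives Δ = (-2.5000, -1.9545).

(-2.5000, -1.9545)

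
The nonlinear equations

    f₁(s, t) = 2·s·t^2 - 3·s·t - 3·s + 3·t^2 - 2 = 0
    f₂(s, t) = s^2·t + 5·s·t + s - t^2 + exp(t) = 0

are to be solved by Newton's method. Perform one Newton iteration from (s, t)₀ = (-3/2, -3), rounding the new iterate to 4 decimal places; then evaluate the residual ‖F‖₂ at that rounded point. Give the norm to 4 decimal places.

At (-3/2, -3): F = (-11.0000, 5.299787).
Jacobian J = [[2·t^2 - 3·t - 3, 4·s·t - 3·s + 6·t], [2·s·t + 5·t + 1, s^2 + 5·s - 2·t + exp(t)]].
At the point, J = [[24.0000, 4.5000], [-5.0000, 0.799787]] (det J = 41.694890).
Solving J·Δ = −F gives Δ = (0.7830, -1.7315).
Then the next iterate is (s, t)₁ = (-0.7170, -4.7315).
Re-evaluating at (-0.7170, -4.7315): F = (25.031730, -8.565264), so ‖F‖₂ = 26.4566.

26.4566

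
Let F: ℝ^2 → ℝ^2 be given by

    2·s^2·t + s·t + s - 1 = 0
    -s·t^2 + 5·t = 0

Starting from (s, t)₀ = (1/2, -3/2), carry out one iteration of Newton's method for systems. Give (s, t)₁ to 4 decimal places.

At (1/2, -3/2): F = (-2.0000, -8.6250).
Jacobian J = [[4·s·t + t + 1, 2·s^2 + s], [-t^2, -2·s·t + 5]].
At the point, J = [[-3.5000, 1.0000], [-2.2500, 6.5000]] (det J = -20.5000).
Solving J·Δ = −F gives Δ = (-0.2134, 1.2530).
Then the next iterate is (s, t)₁ = (0.2866, -0.2470).

(0.2866, -0.2470)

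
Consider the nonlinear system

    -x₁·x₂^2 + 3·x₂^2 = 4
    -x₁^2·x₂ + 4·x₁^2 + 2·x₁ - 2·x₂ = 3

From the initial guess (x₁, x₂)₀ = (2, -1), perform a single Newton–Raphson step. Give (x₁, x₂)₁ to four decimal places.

(0.7200, -1.8600)

At (2, -1): F = (-3.0000, 23.0000).
Jacobian J = [[-x₂^2, -2·x₁·x₂ + 6·x₂], [-2·x₁·x₂ + 8·x₁ + 2, -x₁^2 - 2]].
At the point, J = [[-1.0000, -2.0000], [22.0000, -6.0000]] (det J = 50.0000).
Solving J·Δ = −F gives Δ = (-1.2800, -0.8600).
Then the next iterate is (x₁, x₂)₁ = (0.7200, -1.8600).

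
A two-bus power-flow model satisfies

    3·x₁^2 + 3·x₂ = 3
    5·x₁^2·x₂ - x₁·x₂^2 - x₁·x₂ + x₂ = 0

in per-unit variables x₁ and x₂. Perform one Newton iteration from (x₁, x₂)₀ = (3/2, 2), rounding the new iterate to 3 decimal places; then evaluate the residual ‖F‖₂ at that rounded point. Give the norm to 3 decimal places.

At (3/2, 2): F = (9.750, 15.500).
Jacobian J = [[6·x₁, 3], [10·x₁·x₂ - x₂^2 - x₂, 5·x₁^2 - 2·x₁·x₂ - x₁ + 1]].
At the point, J = [[9.000, 3.000], [24.000, 4.750]] (det J = -29.250).
Solving J·Δ = −F gives Δ = (-0.006, -3.231).
Then the next iterate is (x₁, x₂)₁ = (1.494, -1.231).
Re-evaluating at (1.494, -1.231): F = (0.00311, -15.39402), so ‖F‖₂ = 15.394.

15.394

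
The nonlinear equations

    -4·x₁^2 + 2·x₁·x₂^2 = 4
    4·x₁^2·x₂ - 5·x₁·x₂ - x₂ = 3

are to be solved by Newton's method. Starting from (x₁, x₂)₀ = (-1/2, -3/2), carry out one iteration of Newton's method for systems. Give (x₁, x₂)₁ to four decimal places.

At (-1/2, -3/2): F = (-7.2500, -6.7500).
Jacobian J = [[-8·x₁ + 2·x₂^2, 4·x₁·x₂], [8·x₁·x₂ - 5·x₂, 4·x₁^2 - 5·x₁ - 1]].
At the point, J = [[8.5000, 3.0000], [13.5000, 2.5000]] (det J = -19.2500).
Solving J·Δ = −F gives Δ = (0.1104, 2.1039).
Then the next iterate is (x₁, x₂)₁ = (-0.3896, 0.6039).

(-0.3896, 0.6039)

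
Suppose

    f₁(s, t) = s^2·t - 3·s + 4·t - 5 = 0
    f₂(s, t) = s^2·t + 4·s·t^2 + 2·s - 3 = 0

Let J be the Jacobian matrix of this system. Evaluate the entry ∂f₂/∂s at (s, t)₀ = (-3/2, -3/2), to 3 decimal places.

15.500

∂f₂/∂s = 2·s·t + 4·t^2 + 2.
At (-3/2, -3/2) this is 15.500.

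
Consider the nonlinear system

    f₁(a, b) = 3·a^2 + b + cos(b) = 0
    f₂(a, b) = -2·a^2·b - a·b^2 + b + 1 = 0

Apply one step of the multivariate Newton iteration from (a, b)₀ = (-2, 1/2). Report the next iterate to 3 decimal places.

(-0.866, 0.951)

At (-2, 1/2): F = (13.37758, -2.000).
Jacobian J = [[6·a, -sin(b) + 1], [-4·a·b - b^2, -2·a^2 - 2·a·b + 1]].
At the point, J = [[-12.000, 0.52057], [3.750, -5.000]] (det J = 58.04785).
Solving J·Δ = −F gives Δ = (1.134, 0.451).
Then the next iterate is (a, b)₁ = (-0.866, 0.951).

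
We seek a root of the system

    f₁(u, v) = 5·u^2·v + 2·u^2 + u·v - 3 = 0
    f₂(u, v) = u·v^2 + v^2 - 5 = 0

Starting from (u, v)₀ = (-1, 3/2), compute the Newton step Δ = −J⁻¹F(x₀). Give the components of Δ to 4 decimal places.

(2.2222, 8.4722)

At (-1, 3/2): F = (5.0000, -5.0000).
Jacobian J = [[10·u·v + 4·u + v, 5·u^2 + u], [v^2, 2·u·v + 2·v]].
At the point, J = [[-17.5000, 4.0000], [2.2500, 0.0000]] (det J = -9.0000).
Solving J·Δ = −F gives Δ = (2.2222, 8.4722).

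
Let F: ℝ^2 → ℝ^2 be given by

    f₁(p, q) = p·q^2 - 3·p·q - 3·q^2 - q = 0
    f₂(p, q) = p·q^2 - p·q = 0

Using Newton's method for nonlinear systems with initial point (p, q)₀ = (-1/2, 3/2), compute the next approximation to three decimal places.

At (-1/2, 3/2): F = (-7.125, -0.375).
Jacobian J = [[q^2 - 3·q, 2·p·q - 3·p - 6·q - 1], [q^2 - q, 2·p·q - p]].
At the point, J = [[-2.250, -10.000], [0.750, -1.000]] (det J = 9.750).
Solving J·Δ = −F gives Δ = (-0.346, -0.635).
Then the next iterate is (p, q)₁ = (-0.846, 0.865).

(-0.846, 0.865)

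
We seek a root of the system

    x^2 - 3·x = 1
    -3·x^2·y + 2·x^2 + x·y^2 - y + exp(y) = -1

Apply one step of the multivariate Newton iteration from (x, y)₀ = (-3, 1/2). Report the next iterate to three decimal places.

(-1.111, 0.524)

At (-3, 1/2): F = (17.000, 5.89872).
Jacobian J = [[2·x - 3, 0], [-6·x·y + 4·x + y^2, -3·x^2 + 2·x·y + exp(y) - 1]].
At the point, J = [[-9.000, 0.000], [-2.750, -29.35128]] (det J = 264.16151).
Solving J·Δ = −F gives Δ = (1.889, 0.024).
Then the next iterate is (x, y)₁ = (-1.111, 0.524).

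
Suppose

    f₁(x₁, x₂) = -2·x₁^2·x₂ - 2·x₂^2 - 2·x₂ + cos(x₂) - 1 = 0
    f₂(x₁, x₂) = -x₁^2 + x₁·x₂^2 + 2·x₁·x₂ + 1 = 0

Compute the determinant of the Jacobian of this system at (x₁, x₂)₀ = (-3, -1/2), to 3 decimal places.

109.983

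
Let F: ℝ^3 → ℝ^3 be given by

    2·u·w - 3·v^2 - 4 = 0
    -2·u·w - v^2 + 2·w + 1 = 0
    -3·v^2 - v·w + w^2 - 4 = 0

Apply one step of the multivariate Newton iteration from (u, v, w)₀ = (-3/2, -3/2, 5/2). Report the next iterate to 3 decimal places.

(0.595, -0.823, 1.938)

At (-3/2, -3/2, 5/2): F = (-18.250, 11.250, -0.750).
Jacobian J = [[2·w, -6·v, 2·u], [-2·w, -2·v, -2·u + 2], [0, -6·v - w, -v + 2·w]].
At the point, J = [[5.000, 9.000, -3.000], [-5.000, 3.000, 5.000], [0.000, 6.500, 6.500]] (det J = 325.000).
Solving J·Δ = −F gives Δ = (2.095, 0.677, -0.562).
Then the next iterate is (u, v, w)₁ = (0.595, -0.823, 1.938).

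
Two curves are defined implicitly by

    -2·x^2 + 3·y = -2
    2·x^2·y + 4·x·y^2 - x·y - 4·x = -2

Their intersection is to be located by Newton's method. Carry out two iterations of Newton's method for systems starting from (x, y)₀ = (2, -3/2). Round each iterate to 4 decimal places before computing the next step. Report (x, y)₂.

At (2, -3/2): F = (-10.5000, 3.0000).
Jacobian J = [[-4·x, 3], [4·x·y + 4·y^2 - y - 4, 2·x^2 + 8·x·y - x]].
At the point, J = [[-8.0000, 3.0000], [-5.5000, -18.0000]] (det J = 160.5000).
Solving J·Δ = −F gives Δ = (-1.1215, 0.5093).
Then the next iterate is (x, y)₁ = (0.8785, -0.9907).
Round to (0.8785, -0.9907) and repeat: F = (-2.515624, 1.276104), J = [[-3.5140, 3.0000], [-2.564674, -6.297615]].
Δ = (-0.4028, 0.3667), so (x, y)₂ = (0.4757, -0.6240).

(0.4757, -0.6240)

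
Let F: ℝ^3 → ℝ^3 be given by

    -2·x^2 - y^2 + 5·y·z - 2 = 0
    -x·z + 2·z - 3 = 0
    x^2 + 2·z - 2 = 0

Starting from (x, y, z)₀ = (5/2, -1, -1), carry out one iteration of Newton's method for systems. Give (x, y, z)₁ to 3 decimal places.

(3.361, -1.907, -4.278)

At (5/2, -1, -1): F = (-10.500, -2.500, 2.250).
Jacobian J = [[-4·x, -2·y + 5·z, 5·y], [-z, 0, -x + 2], [2·x, 0, 2]].
At the point, J = [[-10.000, -3.000, -5.000], [1.000, 0.000, -0.500], [5.000, 0.000, 2.000]] (det J = 13.500).
Solving J·Δ = −F gives Δ = (0.861, -0.907, -3.278).
Then the next iterate is (x, y, z)₁ = (3.361, -1.907, -4.278).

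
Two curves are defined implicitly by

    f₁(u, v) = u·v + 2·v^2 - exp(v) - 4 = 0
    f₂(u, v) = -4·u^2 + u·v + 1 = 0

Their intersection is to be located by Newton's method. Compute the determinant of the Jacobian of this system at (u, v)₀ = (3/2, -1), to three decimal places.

J = [[v, u + 4·v - exp(v)], [-8·u + v, u]].
At the point, J = [[-1.000, -2.86788], [-13.000, 1.500]].
det J = -38.782.

-38.782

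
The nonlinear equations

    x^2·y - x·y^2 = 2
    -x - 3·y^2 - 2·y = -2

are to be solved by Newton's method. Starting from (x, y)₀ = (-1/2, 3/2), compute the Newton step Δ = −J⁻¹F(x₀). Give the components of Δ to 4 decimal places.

(-0.4230, -0.6206)

At (-1/2, 3/2): F = (-0.5000, -7.2500).
Jacobian J = [[2·x·y - y^2, x^2 - 2·x·y], [-1, -6·y - 2]].
At the point, J = [[-3.7500, 1.7500], [-1.0000, -11.0000]] (det J = 43.0000).
Solving J·Δ = −F gives Δ = (-0.4230, -0.6206).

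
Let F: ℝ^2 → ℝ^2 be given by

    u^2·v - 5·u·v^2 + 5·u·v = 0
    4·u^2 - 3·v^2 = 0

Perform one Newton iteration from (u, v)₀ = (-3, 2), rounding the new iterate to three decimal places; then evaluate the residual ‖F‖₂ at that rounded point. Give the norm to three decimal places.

14.798

At (-3, 2): F = (48.000, 24.000).
Jacobian J = [[2·u·v - 5·v^2 + 5·v, u^2 - 10·u·v + 5·u], [8·u, -6·v]].
At the point, J = [[-22.000, 54.000], [-24.000, -12.000]] (det J = 1560.000).
Solving J·Δ = −F gives Δ = (1.200, -0.400).
Then the next iterate is (u, v)₁ = (-1.800, 1.600).
Re-evaluating at (-1.800, 1.600): F = (13.824, 5.280), so ‖F‖₂ = 14.798.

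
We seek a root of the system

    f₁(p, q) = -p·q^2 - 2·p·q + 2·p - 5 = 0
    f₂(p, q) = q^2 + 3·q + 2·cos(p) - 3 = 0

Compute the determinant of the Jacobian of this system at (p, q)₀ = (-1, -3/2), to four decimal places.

J = [[-q^2 - 2·q + 2, -2·p·q - 2·p], [-2·sin(p), 2·q + 3]].
At the point, J = [[2.7500, -1.0000], [1.682942, 0.0000]].
det J = 1.6829.

1.6829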